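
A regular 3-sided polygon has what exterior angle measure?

Each exterior angle of a regular n-gon is 360 / n.
For n = 3: 360 / 3 = 120 degrees.

120 degrees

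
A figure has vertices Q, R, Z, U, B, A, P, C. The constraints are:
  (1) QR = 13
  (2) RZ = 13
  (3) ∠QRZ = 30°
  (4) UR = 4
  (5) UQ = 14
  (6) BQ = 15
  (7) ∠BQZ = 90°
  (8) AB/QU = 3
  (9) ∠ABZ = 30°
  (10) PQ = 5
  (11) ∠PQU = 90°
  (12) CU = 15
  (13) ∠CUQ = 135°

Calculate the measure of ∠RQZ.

Step 1: By the law of cosines on triangle QRZ: QZ² = 13² + 13² − 2·13·13·cos(30°) = 45.28, so QZ ≈ 6.73.
Step 2: By the inverse law of cosines on triangle RQZ: cos(∠RQZ) = (13² + 6.73² − 13²) / (2·13·6.73) = 45.28/174.96 = 0.2588, so ∠RQZ = 75°.

Therefore, the measure of angle ∠RQZ = 75°.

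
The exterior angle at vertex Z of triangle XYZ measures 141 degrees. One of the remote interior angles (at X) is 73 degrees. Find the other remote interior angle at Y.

By the exterior angle theorem: exterior angle = sum of remote interior angles.
141 = 73 + angle Y
angle Y = 141 - 73 = 68 degrees

68 degrees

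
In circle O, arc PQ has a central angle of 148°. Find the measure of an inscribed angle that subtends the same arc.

Inscribed angle = 148° / 2 = 74° (inscribed angle theorem).

74°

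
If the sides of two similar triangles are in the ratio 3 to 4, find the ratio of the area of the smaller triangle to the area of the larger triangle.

The ratio of areas of similar triangles equals the square of the side ratio.
Side ratio = 3:4
Area ratio = (3/4)^2 = 9/16 = 9:16

9:16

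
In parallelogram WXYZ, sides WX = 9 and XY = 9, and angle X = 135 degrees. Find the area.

The area of a parallelogram equals the product of two adjacent sides times the sine of the included angle.
This is because the height equals 9 * sin(135°) = 9*sqrt(2)/2.
Area = 9 * 9*sqrt(2)/2 = 81*sqrt(2)/2

81*sqrt(2)/2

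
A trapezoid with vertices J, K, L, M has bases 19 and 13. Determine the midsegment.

The midsegment (median) of a trapezoid connects the midpoints of the non-parallel sides.
Its length is the average of the two bases: (19 + 13) / 2 = 16.

16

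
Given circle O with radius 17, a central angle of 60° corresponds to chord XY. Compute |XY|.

Chord = 2(17) sin(30°) = 17

17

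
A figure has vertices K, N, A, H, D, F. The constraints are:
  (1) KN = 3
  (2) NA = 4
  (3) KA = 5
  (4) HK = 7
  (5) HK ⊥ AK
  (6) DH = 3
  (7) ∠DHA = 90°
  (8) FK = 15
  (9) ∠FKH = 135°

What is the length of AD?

Step 1: By the law of cosines on triangle HKA: HA² = 7² + 5² − 2·7·5·cos(90°) = 74, so HA = √74.
Step 2: By the law of cosines on triangle AHD: AD² = √74² + 3² − 2·√74·3·cos(90°) = 83, so AD = √83.

Therefore, the length of AD = √83.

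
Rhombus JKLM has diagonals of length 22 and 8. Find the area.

The diagonals of a rhombus divide it into four right triangles.
Each triangle has legs 22/ 2 = 11 and 8/2 = 4, so each has area (1/2)*11*4 = 22.
Four such triangles give total area = (d1 * d2) / 2 = 88.

88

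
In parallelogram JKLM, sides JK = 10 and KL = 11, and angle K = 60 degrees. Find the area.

Area = 10 * 11 * sin(60°) = 110 * sqrt(3)/2 = 55*sqrt(3)

55*sqrt(3)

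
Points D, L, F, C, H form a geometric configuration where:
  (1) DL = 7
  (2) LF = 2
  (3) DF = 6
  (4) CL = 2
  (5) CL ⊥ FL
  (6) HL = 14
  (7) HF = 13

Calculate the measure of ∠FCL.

Step 1: By the law of cosines on triangle CLF: CF² = 2² + 2² − 2·2·2·cos(90°) = 8, so CF = 2·√2.
Step 2: By the inverse law of cosines on triangle FCL: cos(∠FCL) = ((2·√2)² + 2² − 2²) / (2·2·√2·2) = 8/11.31 = 0.7071, so ∠FCL = 45°.

Therefore, the measure of angle ∠FCL = 45°.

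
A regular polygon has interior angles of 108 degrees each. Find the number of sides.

Each interior angle of a regular n-gon is (n - 2) * 180 / n.
Setting this equal to 108:
(n - 2) * 180 / n = 108
Each exterior angle = 180 - 108 = 72 degrees.
Since exterior angles sum to 360: n = 360 / 72 = 5.

5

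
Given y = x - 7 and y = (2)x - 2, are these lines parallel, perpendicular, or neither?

Slope of line 1: m1 = 1
Slope of line 2: m2 = 2
m1 != m2 and m1*m2 = 2 != -1. Neither.

Neither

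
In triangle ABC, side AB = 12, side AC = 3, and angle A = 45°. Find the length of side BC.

When two sides and the included angle are known, the law of cosines gives the third side.
c^2 = a^2 + b^2 - 2ab cos(C) generalizes the Pythagorean theorem to non-right triangles.
Here: BC^2 = 144 + 9 - 72*(sqrt(2)/2) = 153 - 36*sqrt(2)
BC = 3*sqrt(17 - 4*sqrt(2))

3*sqrt(17 - 4*sqrt(2))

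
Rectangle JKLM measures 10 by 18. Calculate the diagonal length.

Using the Pythagorean theorem:
d² = 10² + 18² = 100 + 324 = 424
d = sqrt(424) = 2*sqrt(106)

2*sqrt(106)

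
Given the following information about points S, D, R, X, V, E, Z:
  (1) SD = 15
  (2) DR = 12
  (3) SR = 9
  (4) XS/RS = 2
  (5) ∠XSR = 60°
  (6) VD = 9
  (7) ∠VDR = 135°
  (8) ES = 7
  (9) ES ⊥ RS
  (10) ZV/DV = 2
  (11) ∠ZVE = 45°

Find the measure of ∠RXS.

From the given relations: XS = 2·RS = 2·9 = 18.
Step 1: By the law of cosines on triangle XSR: XR² = 18² + 9² − 2·18·9·cos(60°) = 243, so XR = 9·√3.
Step 2: By the inverse law of cosines on triangle RXS: cos(∠RXS) = ((9·√3)² + 18² − 9²) / (2·9·√3·18) = 486/561.18 = 0.866, so ∠RXS = 30°.

Therefore, the measure of angle ∠RXS = 30°.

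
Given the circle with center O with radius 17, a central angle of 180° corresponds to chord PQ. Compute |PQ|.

Chord length = 2r sin(θ/2)
= 2 × 17 × sin(180°/2)
= 2 × 17 × sin(90°)
= 34

34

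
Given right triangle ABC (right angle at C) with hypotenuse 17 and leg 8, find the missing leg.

Rearranging the Pythagorean theorem to solve for the unknown leg:
leg^2 = hypotenuse^2 - known_leg^2 = 289 - 64 = 225
leg = sqrt(225) = 15.

15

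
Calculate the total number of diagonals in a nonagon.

The number of diagonals in an n-gon is n(n - 3)/2.
For n = 9: 9(9 - 3)/2 = 9 × 6 / 2 = 27.

27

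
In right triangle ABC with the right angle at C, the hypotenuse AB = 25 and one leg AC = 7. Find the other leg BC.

By the Pythagorean theorem: BC^2 = AB^2 - AC^2
BC^2 = 25^2 - 7^2 = 625 - 49 = 576
BC = sqrt(576) = 24

24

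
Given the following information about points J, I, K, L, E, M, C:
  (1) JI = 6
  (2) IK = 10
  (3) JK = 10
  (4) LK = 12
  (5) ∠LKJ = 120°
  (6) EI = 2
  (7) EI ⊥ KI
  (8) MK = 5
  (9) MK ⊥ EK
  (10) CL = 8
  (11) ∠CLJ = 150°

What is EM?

Step 1: By the law of cosines on triangle EIK: EK² = 2² + 10² − 2·2·10·cos(90°) = 104, so EK = 2·√26.
Step 2: By the law of cosines on triangle EKM: EM² = (2·√26)² + 5² − 2·2·√26·5·cos(90°) = 129, so EM = √129.

Therefore, the length of EM = √129.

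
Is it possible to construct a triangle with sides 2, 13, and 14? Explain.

Yes.
The triangle inequality requires that the sum of any two sides exceeds the third.
Here 2 + 13 = 15 > 14, so the condition is met.

Yes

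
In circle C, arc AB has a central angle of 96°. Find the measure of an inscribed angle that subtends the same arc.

By the inscribed angle theorem, the inscribed angle is half the central angle.
Inscribed angle = 96° / 2 = 48°

48°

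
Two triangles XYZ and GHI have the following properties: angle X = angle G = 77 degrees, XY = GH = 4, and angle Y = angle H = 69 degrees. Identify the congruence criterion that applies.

The given information provides:
angle X = angle G = 77 degrees, XY = GH = 4, and angle Y = angle H = 69 degrees
This matches the ASA congruence theorem.
Two pairs of corresponding angles and the included side are equal (Angle-Side-Angle).

ASA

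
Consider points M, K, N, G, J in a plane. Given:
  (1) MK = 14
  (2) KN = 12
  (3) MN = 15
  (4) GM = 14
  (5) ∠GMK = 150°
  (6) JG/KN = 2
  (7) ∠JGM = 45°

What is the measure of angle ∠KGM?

Step 1: By the law of cosines on triangle GMK: GK² = 14² + 14² − 2·14·14·cos(150°) = 731.48, so GK ≈ 27.05.
Step 2: By the inverse law of cosines on triangle KGM: cos(∠KGM) = (27.05² + 14² − 14²) / (2·27.05·14) = 731.48/757.29 = 0.9659, so ∠KGM = 15°.

Therefore, the measure of angle ∠KGM = 15°.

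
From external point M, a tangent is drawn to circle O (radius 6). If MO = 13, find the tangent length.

tangent = √(d² - r²) = √(13² - 6²) = √(169 - 36) = √133 = sqrt(133)

sqrt(133)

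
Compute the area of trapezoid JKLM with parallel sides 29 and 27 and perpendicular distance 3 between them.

Area = (29 + 27) * 3 / 2 = 168 / 2 = 84

84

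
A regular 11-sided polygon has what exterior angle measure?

Each exterior angle of a regular n-gon is 360 / n.
For n = 11: 360 / 11 = 360/11 degrees.

360/11 degrees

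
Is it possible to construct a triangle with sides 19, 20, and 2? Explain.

Sort the sides: 2, 19, 20.
It suffices to check that the sum of the two smallest exceeds the largest:
2 + 19 = 21 > 20. ✓
Yes, a valid triangle can be formed.

Yes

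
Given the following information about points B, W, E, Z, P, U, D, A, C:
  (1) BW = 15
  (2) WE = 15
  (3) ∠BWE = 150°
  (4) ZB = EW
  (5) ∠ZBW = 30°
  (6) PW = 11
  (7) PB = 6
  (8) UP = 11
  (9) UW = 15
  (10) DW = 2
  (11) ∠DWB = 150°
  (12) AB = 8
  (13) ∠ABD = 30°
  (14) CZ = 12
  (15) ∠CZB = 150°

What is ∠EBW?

Step 1: By the law of cosines on triangle BWE: BE² = 15² + 15² − 2·15·15·cos(150°) = 839.71, so BE ≈ 28.98.
Step 2: By the inverse law of cosines on triangle EBW: cos(∠EBW) = (28.98² + 15² − 15²) / (2·28.98·15) = 839.71/869.33 = 0.9659, so ∠EBW = 15°.

Therefore, the measure of angle ∠EBW = 15°.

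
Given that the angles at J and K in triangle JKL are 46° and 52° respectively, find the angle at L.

By the triangle angle sum property, the three interior angles of any triangle add up to 180°.
We know angle J = 46° and angle K = 52°, so their sum is 98°.
Therefore angle L = 180° - 98° = 82°.

82 degrees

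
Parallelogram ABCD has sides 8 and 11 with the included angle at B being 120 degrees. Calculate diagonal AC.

Using the law of cosines:
d^2 = 8^2 + 11^2 - 2(8)(11)cos(120 degrees)
d^2 = 64 + 121 - 176*-1/2
d^2 = 273
d = sqrt(273)

sqrt(273)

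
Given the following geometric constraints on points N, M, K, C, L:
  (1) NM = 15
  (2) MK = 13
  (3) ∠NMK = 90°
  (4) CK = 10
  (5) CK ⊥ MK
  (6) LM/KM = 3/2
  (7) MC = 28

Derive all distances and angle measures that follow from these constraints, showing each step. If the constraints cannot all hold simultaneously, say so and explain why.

These constraints are not satisfiable: by the triangle inequality in triangle KMC, (2) MK = 13 and (4) CK = 10 force MC ≤ 13 + 10 = 23, but (7) says MC = 28. No planar figure meets all of them, so nothing further can be derived.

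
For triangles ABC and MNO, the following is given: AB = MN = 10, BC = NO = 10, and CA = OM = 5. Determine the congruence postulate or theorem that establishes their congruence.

The given information provides:
AB = MN = 10, BC = NO = 10, and CA = OM = 5
This matches the SSS congruence theorem.
All three pairs of corresponding sides are equal (Side-Side-Side).

SSS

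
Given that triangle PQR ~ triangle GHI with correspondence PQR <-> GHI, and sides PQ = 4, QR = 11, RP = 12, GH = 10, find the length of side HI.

k = 10/4 = 5/2. HI = 5/2 * 11 = 55/2.

55/2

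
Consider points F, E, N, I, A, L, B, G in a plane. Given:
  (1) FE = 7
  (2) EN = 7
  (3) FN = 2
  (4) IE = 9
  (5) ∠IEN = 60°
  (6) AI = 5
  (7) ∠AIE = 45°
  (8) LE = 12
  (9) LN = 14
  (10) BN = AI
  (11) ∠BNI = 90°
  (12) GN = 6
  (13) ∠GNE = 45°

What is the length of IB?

From the given relations: BN = AI = 5.
Step 1: By the law of cosines on triangle NEI: NI² = 7² + 9² − 2·7·9·cos(60°) = 67, so NI = √67.
Step 2: By the law of cosines on triangle INB: IB² = √67² + 5² − 2·√67·5·cos(90°) = 92, so IB = 2·√23.

Therefore, the length of IB = 2·√23.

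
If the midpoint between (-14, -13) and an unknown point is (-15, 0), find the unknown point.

Using the midpoint formula: M = ((x1 + x2)/2, (y1 + y2)/2)
We know M = (-15, 0) and R = (-14, -13)
For x: -15 = (-14 + x2)/2, so x2 = 2*-15 - -14 = -16
For y: 0 = (-13 + y2)/2, so y2 = 2*0 - -13 = 13
Q = (-16, 13)

(-16, 13)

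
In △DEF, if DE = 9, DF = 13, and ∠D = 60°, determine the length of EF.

Law of cosines: EF^2 = 9^2 + 13^2 - 2(9)(13)cos(60°) = 133, so EF = sqrt(133).

sqrt(133)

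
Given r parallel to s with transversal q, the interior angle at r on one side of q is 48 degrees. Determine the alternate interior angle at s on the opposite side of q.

Alternate interior angles formed by parallel lines and a transversal are equal.
The given angle is 48 degrees.
The alternate interior angle = 48 degrees.

48 degrees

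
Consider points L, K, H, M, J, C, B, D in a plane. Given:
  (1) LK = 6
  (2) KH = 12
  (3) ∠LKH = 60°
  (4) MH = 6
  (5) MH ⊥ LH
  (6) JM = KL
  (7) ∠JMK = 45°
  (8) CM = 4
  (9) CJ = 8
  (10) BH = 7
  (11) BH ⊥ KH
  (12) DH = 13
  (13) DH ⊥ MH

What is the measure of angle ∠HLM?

Step 1: By the law of cosines on triangle LKH: LH² = 6² + 12² − 2·6·12·cos(60°) = 108, so LH = 6·√3.
Step 2: By the law of cosines on triangle LHM: LM² = (6·√3)² + 6² − 2·6·√3·6·cos(90°) = 144, so LM = 12.
Step 3: By the inverse law of cosines on triangle HLM: cos(∠HLM) = ((6·√3)² + 12² − 6²) / (2·6·√3·12) = 216/249.42 = 0.866, so ∠HLM = 30°.

Therefore, the measure of angle ∠HLM = 30°.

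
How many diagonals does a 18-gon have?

The number of diagonals in an n-gon is n(n - 3)/2.
For n = 18: 18(18 - 3)/2 = 18 × 15 / 2 = 135.

135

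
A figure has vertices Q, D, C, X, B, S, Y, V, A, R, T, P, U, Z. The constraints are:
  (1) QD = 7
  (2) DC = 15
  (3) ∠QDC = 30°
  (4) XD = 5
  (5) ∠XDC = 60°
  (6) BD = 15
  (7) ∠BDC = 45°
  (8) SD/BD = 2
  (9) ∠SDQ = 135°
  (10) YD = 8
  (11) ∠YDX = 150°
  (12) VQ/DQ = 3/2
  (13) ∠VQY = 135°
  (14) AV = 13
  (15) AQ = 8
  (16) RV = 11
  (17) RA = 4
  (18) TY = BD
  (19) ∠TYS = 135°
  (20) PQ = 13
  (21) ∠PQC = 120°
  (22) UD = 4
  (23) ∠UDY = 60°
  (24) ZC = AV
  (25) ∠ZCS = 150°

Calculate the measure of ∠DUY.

Step 1: By the law of cosines on triangle UDY: UY² = 4² + 8² − 2·4·8·cos(60°) = 48, so UY = 4·√3.
Step 2: By the inverse law of cosines on triangle DUY: cos(∠DUY) = (4² + (4·√3)² − 8²) / (2·4·4·√3) = 0/55.43 = 0, so ∠DUY = 90°.

Therefore, the measure of angle ∠DUY = 90°.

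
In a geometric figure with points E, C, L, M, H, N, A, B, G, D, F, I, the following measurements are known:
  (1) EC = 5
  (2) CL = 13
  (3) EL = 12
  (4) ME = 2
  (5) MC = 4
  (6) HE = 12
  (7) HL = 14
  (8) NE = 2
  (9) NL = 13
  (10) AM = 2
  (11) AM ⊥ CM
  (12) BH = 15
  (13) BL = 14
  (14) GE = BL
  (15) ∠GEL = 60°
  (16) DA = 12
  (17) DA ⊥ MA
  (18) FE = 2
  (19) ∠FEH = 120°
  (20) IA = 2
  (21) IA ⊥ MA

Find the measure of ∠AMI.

Step 1: By the law of cosines on triangle MAI: MI² = 2² + 2² − 2·2·2·cos(90°) = 8, so MI = 2·√2.
Step 2: By the inverse law of cosines on triangle AMI: cos(∠AMI) = (2² + (2·√2)² − 2²) / (2·2·2·√2) = 8/11.31 = 0.7071, so ∠AMI = 45°.

Therefore, the measure of angle ∠AMI = 45°.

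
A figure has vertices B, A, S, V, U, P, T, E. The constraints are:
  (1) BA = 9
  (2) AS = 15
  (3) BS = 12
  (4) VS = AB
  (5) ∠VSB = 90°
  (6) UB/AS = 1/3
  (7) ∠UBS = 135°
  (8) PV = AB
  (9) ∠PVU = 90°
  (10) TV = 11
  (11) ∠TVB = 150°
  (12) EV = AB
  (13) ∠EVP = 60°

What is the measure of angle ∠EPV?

From the given relations: PV = AB = 9; EV = AB = 9.
Step 1: By the law of cosines on triangle PVE: PE² = 9² + 9² − 2·9·9·cos(60°) = 81, so PE = 9.
Step 2: By the inverse law of cosines on triangle EPV: cos(∠EPV) = (9² + 9² − 9²) / (2·9·9) = 81/162 = 0.5, so ∠EPV = 60°.

Therefore, the measure of angle ∠EPV = 60°.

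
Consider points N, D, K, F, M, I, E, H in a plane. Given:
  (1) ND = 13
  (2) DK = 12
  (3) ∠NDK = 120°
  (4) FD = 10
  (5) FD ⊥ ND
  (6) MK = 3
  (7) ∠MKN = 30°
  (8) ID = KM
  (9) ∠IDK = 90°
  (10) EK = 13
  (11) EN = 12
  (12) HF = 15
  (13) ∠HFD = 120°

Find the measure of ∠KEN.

Step 1: By the law of cosines on triangle KDN: KN² = 12² + 13² − 2·12·13·cos(120°) = 469, so KN ≈ 21.66.
Step 2: By the inverse law of cosines on triangle KEN: cos(∠KEN) = (13² + 12² − 21.66²) / (2·13·12) = -156/312 = -0.5, so ∠KEN = 120°.

Therefore, the measure of angle ∠KEN = 120°.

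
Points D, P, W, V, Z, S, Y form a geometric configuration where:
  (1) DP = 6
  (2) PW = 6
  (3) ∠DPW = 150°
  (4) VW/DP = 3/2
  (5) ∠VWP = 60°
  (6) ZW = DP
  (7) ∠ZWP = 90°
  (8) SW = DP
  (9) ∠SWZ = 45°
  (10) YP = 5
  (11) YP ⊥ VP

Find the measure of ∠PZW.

From the given relations: ZW = DP = 6.
Step 1: By the law of cosines on triangle ZWP: ZP² = 6² + 6² − 2·6·6·cos(90°) = 72, so ZP = 6·√2.
Step 2: By the inverse law of cosines on triangle PZW: cos(∠PZW) = ((6·√2)² + 6² − 6²) / (2·6·√2·6) = 72/101.82 = 0.7071, so ∠PZW = 45°.

Therefore, the measure of angle ∠PZW = 45°.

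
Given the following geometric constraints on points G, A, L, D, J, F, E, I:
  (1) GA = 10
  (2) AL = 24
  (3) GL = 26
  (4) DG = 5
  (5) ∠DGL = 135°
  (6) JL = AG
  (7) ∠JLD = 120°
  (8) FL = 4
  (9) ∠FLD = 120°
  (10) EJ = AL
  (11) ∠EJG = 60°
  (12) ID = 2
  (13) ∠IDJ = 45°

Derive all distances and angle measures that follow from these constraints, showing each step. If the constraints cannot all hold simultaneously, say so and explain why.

The constraints are consistent.

From the given relations:
  JL = AG = 10
  EJ = AL = 24

Step 1: From LG = 26, GD = 5, and ∠LGD = 135°, by the law of cosines:
  LD² = LG² + GD² - 2·LG·GD·cos(135°) = 676 + 25 + 183.8 = 884.8
  LD ≈ 29.75

Step 2: From GA = 10, GL = 26, AL = 24, by the inverse law of cosines:
  cos(∠AGL) = (GA² + GL² - AL²) / (2·GA·GL)
  ∠AGL = 67.38°

Step 3: From AG = 10, AL = 24, GL = 26, by the inverse law of cosines:
  cos(∠GAL) = (AG² + AL² - GL²) / (2·AG·AL)
  ∠GAL = 90°

Step 4: From LA = 24, LG = 26, AG = 10, by the inverse law of cosines:
  cos(∠ALG) = (LA² + LG² - AG²) / (2·LA·LG)
  ∠ALG = 22.62°

Step 5: From DL = 29.75, LJ = 10, and ∠DLJ = 120°, by the law of cosines:
  DJ² = DL² + LJ² - 2·DL·LJ·cos(120°) = 884.8 + 100 + 297.5 = 1282
  DJ ≈ 35.81

Step 6: From DL = 29.75, LF = 4, and ∠DLF = 120°, by the law of cosines:
  DF² = DL² + LF² - 2·DL·LF·cos(120°) = 884.8 + 16 + 119 = 1020
  DF ≈ 31.93

Step 7: From LD = 29.75, LG = 26, DG = 5, by the inverse law of cosines:
  cos(∠DLG) = (LD² + LG² - DG²) / (2·LD·LG)
  ∠DLG = 6.83°

Step 8: From DG = 5, DL = 29.75, GL = 26, by the inverse law of cosines:
  cos(∠GDL) = (DG² + DL² - GL²) / (2·DG·DL)
  ∠GDL = 38.17°

Step 9: From JD = 35.81, DI = 2, and ∠JDI = 45°, by the law of cosines:
  JI² = JD² + DI² - 2·JD·DI·cos(45°) = 1282 + 4 - 101.3 = 1185
  JI ≈ 34.42

Step 10: From DF = 31.93, DL = 29.75, FL = 4, by the inverse law of cosines:
  cos(∠FDL) = (DF² + DL² - FL²) / (2·DF·DL)
  ∠FDL = 6.23°

Step 11: From DJ = 35.81, DL = 29.75, JL = 10, by the inverse law of cosines:
  cos(∠JDL) = (DJ² + DL² - JL²) / (2·DJ·DL)
  ∠JDL = 14°

Step 12: From JD = 35.81, JL = 10, DL = 29.75, by the inverse law of cosines:
  cos(∠DJL) = (JD² + JL² - DL²) / (2·JD·JL)
  ∠DJL = 46°

Step 13: From FD = 31.93, FL = 4, DL = 29.75, by the inverse law of cosines:
  cos(∠DFL) = (FD² + FL² - DL²) / (2·FD·FL)
  ∠DFL = 53.77°

Step 14: From JD = 35.81, JI = 34.42, DI = 2, by the inverse law of cosines:
  cos(∠DJI) = (JD² + JI² - DI²) / (2·JD·JI)
  ∠DJI = 2.35°

Step 15: From ID = 2, IJ = 34.42, DJ = 35.81, by the inverse law of cosines:
  cos(∠DIJ) = (ID² + IJ² - DJ²) / (2·ID·IJ)
  ∠DIJ = 132.65°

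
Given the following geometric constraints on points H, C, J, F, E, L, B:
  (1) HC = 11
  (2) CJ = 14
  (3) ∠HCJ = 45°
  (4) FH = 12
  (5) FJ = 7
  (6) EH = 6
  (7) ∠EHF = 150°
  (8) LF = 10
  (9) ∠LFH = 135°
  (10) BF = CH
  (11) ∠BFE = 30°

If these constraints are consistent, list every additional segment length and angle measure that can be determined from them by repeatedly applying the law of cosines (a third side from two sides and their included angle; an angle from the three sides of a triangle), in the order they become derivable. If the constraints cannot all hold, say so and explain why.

The constraints are consistent. Derivable facts, in order:
After 1 step:
- FE ≈ 17.46
- HJ ≈ 9.96
- HL ≈ 20.34
After 2 steps:
- EB ≈ 9.65
- ∠CHJ = 83.66°
- ∠CJH = 51.34°
- ∠EFH = 9.9°
- ∠FEH = 20.1°
- ∠FHJ = 35.67°
- ∠FHL = 20.34°
- ∠FJH = 88.27°
- ∠FLH = 24.66°
- ∠HFJ = 56.06°
After 3 steps:
- ∠BEF = 34.75°
- ∠EBF = 115.25°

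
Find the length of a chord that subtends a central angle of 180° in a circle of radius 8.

Chord = 2(8) sin(90°) = 16

16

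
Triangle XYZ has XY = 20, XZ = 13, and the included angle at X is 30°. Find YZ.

By the law of cosines: YZ^2 = XY^2 + XZ^2 - 2*XY*XZ*cos(X)
YZ^2 = 20^2 + 13^2 - 2*20*13*cos(30°)
YZ^2 = 400 + 169 - 520*(sqrt(3)/2)
YZ^2 = 569 - 260*sqrt(3)
YZ = sqrt(569 - 260*sqrt(3))

sqrt(569 - 260*sqrt(3))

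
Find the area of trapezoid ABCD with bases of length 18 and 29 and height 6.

A trapezoid's area equals the midsegment times the height.
The midsegment is (18 + 29) / 2 = 47/2.
Area = 47/2 * 6 = 141.

141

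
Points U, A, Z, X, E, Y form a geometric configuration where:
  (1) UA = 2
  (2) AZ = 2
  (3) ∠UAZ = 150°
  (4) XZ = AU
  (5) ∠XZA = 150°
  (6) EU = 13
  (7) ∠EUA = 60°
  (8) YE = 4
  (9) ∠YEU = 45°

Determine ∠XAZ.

From the given relations: XZ = AU = 2.
Step 1: By the law of cosines on triangle AZX: AX² = 2² + 2² − 2·2·2·cos(150°) = 14.93, so AX ≈ 3.86.
Step 2: By the inverse law of cosines on triangle XAZ: cos(∠XAZ) = (3.86² + 2² − 2²) / (2·3.86·2) = 14.93/15.45 = 0.9659, so ∠XAZ = 15°.

Therefore, the measure of angle ∠XAZ = 15°.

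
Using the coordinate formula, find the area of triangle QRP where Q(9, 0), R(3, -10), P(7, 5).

The Shoelace formula computes the area from vertex coordinates by summing cross products.
For vertices (9,0), (3,-10), (7,5):
Signed sum = 9*-10 - 3*0 + 3*5 - 7*-10 + 7*0 - 9*5
= -90 + 85 + -45 = -50
Area = (1/2)|-50| = 25.

25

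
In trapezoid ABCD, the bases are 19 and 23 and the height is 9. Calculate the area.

Area = (19 + 23) * 9 / 2 = 378 / 2 = 189

189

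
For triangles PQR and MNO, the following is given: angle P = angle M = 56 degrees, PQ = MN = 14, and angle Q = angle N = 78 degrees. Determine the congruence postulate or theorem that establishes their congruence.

The given information provides:
angle P = angle M = 56 degrees, PQ = MN = 14, and angle Q = angle N = 78 degrees
This matches the ASA congruence theorem.
Two pairs of corresponding angles and the included side are equal (Angle-Side-Angle).

ASA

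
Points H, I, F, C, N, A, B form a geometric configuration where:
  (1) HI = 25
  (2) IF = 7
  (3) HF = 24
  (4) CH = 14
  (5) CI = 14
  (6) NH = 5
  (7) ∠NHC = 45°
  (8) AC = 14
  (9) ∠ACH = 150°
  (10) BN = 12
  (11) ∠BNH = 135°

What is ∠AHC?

Step 1: By the law of cosines on triangle HCA: HA² = 14² + 14² − 2·14·14·cos(150°) = 731.48, so HA ≈ 27.05.
Step 2: By the inverse law of cosines on triangle AHC: cos(∠AHC) = (27.05² + 14² − 14²) / (2·27.05·14) = 731.48/757.29 = 0.9659, so ∠AHC = 15°.

Therefore, the measure of angle ∠AHC = 15°.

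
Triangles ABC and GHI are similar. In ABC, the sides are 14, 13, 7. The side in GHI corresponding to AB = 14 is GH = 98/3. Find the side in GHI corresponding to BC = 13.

Since the triangles are similar, the ratio of corresponding sides is constant.
Scale factor k = GH / AB = 98/3 / 14 = 7/3
HI = k * BC = 7/3 * 13 = 91/3

91/3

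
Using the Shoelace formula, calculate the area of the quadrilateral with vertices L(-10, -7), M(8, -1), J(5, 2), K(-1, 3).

Using the Shoelace formula for a quadrilateral (vertices in order):
Area = (1/2)|sum of (x_i * y_(i+1) - x_(i+1) * y_i)|
Terms: (-10*-1 - 8*-7) = 66, (8*2 - 5*-1) = 21, (5*3 - -1*2) = 17, (-1*-7 - -10*3) = 37
Sum = 141
Area = (1/2)(141) = 141/2

141/2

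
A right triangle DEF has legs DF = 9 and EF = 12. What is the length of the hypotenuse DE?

DE = sqrt(9^2 + 12^2) = sqrt(225) = 15

15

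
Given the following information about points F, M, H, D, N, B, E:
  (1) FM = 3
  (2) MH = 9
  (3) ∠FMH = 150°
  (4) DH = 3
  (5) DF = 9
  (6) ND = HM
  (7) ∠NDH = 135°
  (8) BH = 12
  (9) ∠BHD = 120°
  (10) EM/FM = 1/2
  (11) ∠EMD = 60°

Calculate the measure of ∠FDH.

Step 1: By the law of cosines on triangle FMH: FH² = 3² + 9² − 2·3·9·cos(150°) = 136.77, so FH ≈ 11.69.
Step 2: By the inverse law of cosines on triangle FDH: cos(∠FDH) = (9² + 3² − 11.69²) / (2·9·3) = -46.77/54 = -0.866, so ∠FDH = 150°.

Therefore, the measure of angle ∠FDH = 150°.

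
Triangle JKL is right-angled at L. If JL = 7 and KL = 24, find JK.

By the Pythagorean theorem: JK^2 = JL^2 + KL^2
JK^2 = 7^2 + 24^2 = 49 + 576 = 625
JK = sqrt(625) = 25

25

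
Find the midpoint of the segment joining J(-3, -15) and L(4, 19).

The midpoint is the average of the coordinates:
x: (-3 + 4)/2 = 1/2
y: (-15 + 19)/2 = 2
Midpoint = (1/2, 2)

(1/2, 2)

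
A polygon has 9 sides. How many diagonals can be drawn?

Total line segments between 9 vertices = C(9,2) = 36.
Subtract the 9 sides: 36 - 9 = 27 diagonals.

27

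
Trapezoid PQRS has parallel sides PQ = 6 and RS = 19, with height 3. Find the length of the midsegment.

midsegment = (6 + 19) / 2 = 25 / 2 = 25/2

25/2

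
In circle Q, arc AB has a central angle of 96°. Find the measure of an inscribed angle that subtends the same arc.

By the inscribed angle theorem, the inscribed angle is half the central angle.
Inscribed angle = 96° / 2 = 48°

48°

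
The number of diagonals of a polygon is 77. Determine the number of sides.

Using d = n(n - 3)/2, we solve 77 = n(n - 3)/2.
So n(n - 3) = 154.
Testing n = 14: 14 * 11 = 154 = 154. Correct.
The polygon has 14 sides.

14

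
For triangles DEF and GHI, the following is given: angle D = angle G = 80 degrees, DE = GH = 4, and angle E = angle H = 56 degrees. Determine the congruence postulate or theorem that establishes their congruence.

The given information provides:
angle D = angle G = 80 degrees, DE = GH = 4, and angle E = angle H = 56 degrees
This matches the ASA congruence theorem.
Two pairs of corresponding angles and the included side are equal (Angle-Side-Angle).

ASA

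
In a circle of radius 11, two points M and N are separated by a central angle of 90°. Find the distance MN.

Chord length = 2r sin(θ/2)
= 2 × 11 × sin(90°/2)
= 2 × 11 × sin(45°)
= 11*sqrt(2)

11*sqrt(2)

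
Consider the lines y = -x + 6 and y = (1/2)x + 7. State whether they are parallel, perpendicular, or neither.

Slope of line 1: m1 = -1
Slope of line 2: m2 = 1/2
For parallel lines we need equal slopes: -1 != 1/2.
For perpendicular lines we need m1*m2 = -1: (-1)(1/2) = -1/2 != -1.
Since neither condition holds, the lines are neither parallel nor perpendicular.

Neither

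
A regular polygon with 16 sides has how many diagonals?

The number of diagonals in an n-gon is n(n - 3)/2.
For n = 16: 16(16 - 3)/2 = 16 × 13 / 2 = 104.

104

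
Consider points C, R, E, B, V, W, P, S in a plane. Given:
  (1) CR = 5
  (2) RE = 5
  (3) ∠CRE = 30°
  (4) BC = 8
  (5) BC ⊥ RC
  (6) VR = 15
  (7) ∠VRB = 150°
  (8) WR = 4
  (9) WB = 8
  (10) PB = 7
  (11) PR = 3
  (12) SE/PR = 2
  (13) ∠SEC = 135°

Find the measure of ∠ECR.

Step 1: By the law of cosines on triangle CRE: CE² = 5² + 5² − 2·5·5·cos(30°) = 6.7, so CE ≈ 2.59.
Step 2: By the inverse law of cosines on triangle ECR: cos(∠ECR) = (2.59² + 5² − 5²) / (2·2.59·5) = 6.7/25.88 = 0.2588, so ∠ECR = 75°.

Therefore, the measure of angle ∠ECR = 75°.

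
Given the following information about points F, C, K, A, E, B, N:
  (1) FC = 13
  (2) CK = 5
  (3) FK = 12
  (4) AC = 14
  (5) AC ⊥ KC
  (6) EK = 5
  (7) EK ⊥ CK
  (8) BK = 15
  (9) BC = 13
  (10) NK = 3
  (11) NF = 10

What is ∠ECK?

Step 1: By the law of cosines on triangle CKE: CE² = 5² + 5² − 2·5·5·cos(90°) = 50, so CE = 5·√2.
Step 2: By the inverse law of cosines on triangle ECK: cos(∠ECK) = ((5·√2)² + 5² − 5²) / (2·5·√2·5) = 50/70.71 = 0.7071, so ∠ECK = 45°.

Therefore, the measure of angle ∠ECK = 45°.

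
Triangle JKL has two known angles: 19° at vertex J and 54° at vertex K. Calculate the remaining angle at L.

By the triangle angle sum property, the three interior angles of any triangle add up to 180°.
We know angle J = 19° and angle K = 54°, so their sum is 73°.
Therefore angle L = 180° - 73° = 107°.

107 degrees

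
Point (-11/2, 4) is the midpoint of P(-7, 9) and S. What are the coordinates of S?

Using the midpoint formula: M = ((x1 + x2)/2, (y1 + y2)/2)
We know M = (-11/2, 4) and P = (-7, 9)
For x: -11/2 = (-7 + x2)/2, so x2 = 2*-11/2 - -7 = -4
For y: 4 = (9 + y2)/2, so y2 = 2*4 - 9 = -1
S = (-4, -1)

(-4, -1)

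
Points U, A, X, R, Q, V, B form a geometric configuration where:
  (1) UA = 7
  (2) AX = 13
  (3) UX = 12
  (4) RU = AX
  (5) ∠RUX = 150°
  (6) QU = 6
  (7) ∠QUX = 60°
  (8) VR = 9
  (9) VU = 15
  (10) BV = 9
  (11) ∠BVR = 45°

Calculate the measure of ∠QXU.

Step 1: By the law of cosines on triangle XUQ: XQ² = 12² + 6² − 2·12·6·cos(60°) = 108, so XQ = 6·√3.
Step 2: By the inverse law of cosines on triangle QXU: cos(∠QXU) = ((6·√3)² + 12² − 6²) / (2·6·√3·12) = 216/249.42 = 0.866, so ∠QXU = 30°.

Therefore, the measure of angle ∠QXU = 30°.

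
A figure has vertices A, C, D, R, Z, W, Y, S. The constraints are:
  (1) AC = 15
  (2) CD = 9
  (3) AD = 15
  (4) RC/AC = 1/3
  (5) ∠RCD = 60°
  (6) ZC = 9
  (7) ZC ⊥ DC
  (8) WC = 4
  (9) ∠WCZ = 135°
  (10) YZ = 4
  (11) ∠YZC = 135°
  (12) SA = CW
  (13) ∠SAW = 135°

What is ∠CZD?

Step 1: By the law of cosines on triangle ZCD: ZD² = 9² + 9² − 2·9·9·cos(90°) = 162, so ZD = 9·√2.
Step 2: By the inverse law of cosines on triangle CZD: cos(∠CZD) = (9² + (9·√2)² − 9²) / (2·9·9·√2) = 162/229.1 = 0.7071, so ∠CZD = 45°.

Therefore, the measure of angle ∠CZD = 45°.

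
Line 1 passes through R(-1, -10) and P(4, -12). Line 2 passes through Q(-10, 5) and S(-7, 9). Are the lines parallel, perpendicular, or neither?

Slope of line 1: m1 = (-12 - -10)/(4 - -1) = -2/5 = -2/5
Slope of line 2: m2 = (9 - 5)/(-7 - -10) = 4/3 = 4/3
m1 != m2 (-2/5 != 4/3), so not parallel.
m1 * m2 = (-2/5) * (4/3) = -8/15 != -1, so not perpendicular.
The lines are neither parallel nor perpendicular.

Neither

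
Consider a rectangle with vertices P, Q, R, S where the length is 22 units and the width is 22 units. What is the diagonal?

A rectangle's diagonal splits it into two right triangles, with the diagonal as the hypotenuse.
By the Pythagorean theorem, d^2 = 22^2 + 22^2 = 968.
Therefore d = sqrt(968) = 22*sqrt(2).

22*sqrt(2)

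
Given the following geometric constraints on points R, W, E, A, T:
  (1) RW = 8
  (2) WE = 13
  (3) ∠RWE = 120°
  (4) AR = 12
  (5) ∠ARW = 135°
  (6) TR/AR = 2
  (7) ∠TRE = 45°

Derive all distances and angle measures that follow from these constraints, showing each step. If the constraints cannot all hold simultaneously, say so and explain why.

The constraints are consistent.

From the given relations:
  TR = 2·AR = 2·12 = 24

Step 1: From RW = 8, WE = 13, and ∠RWE = 120°, by the law of cosines:
  RE² = RW² + WE² - 2·RW·WE·cos(120°) = 64 + 169 + 104 = 337
  RE ≈ 18.36

Step 2: From WR = 8, RA = 12, and ∠WRA = 135°, by the law of cosines:
  WA² = WR² + RA² - 2·WR·RA·cos(135°) = 64 + 144 + 135.8 = 343.8
  WA ≈ 18.54

Step 3: From ER = 18.36, RT = 24, and ∠ERT = 45°, by the law of cosines:
  ET² = ER² + RT² - 2·ER·RT·cos(45°) = 337 + 576 - 623.1 = 289.9
  ET ≈ 17.03

Step 4: From RE = 18.36, RW = 8, EW = 13, by the inverse law of cosines:
  cos(∠ERW) = (RE² + RW² - EW²) / (2·RE·RW)
  ∠ERW = 37.83°

Step 5: From WA = 18.54, WR = 8, AR = 12, by the inverse law of cosines:
  cos(∠AWR) = (WA² + WR² - AR²) / (2·WA·WR)
  ∠AWR = 27.24°

Step 6: From ER = 18.36, EW = 13, RW = 8, by the inverse law of cosines:
  cos(∠REW) = (ER² + EW² - RW²) / (2·ER·EW)
  ∠REW = 22.17°

Step 7: From AR = 12, AW = 18.54, RW = 8, by the inverse law of cosines:
  cos(∠RAW) = (AR² + AW² - RW²) / (2·AR·AW)
  ∠RAW = 17.76°

Step 8: From ER = 18.36, ET = 17.03, RT = 24, by the inverse law of cosines:
  cos(∠RET) = (ER² + ET² - RT²) / (2·ER·ET)
  ∠RET = 85.33°

Step 9: From TE = 17.03, TR = 24, ER = 18.36, by the inverse law of cosines:
  cos(∠ETR) = (TE² + TR² - ER²) / (2·TE·TR)
  ∠ETR = 49.67°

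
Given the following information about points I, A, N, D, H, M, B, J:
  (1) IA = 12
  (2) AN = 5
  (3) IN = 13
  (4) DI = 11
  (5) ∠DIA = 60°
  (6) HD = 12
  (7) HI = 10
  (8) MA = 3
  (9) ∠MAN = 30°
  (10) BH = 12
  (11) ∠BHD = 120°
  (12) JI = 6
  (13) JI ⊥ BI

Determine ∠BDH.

Step 1: By the law of cosines on triangle DHB: DB² = 12² + 12² − 2·12·12·cos(120°) = 432, so DB = 12·√3.
Step 2: By the inverse law of cosines on triangle BDH: cos(∠BDH) = ((12·√3)² + 12² − 12²) / (2·12·√3·12) = 432/498.83 = 0.866, so ∠BDH = 30°.

Therefore, the measure of angle ∠BDH = 30°.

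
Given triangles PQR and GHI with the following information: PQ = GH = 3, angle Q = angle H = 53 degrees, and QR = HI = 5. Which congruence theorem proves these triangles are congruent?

The given information provides:
PQ = GH = 3, angle Q = angle H = 53 degrees, and QR = HI = 5
This matches the SAS congruence theorem.
Two pairs of corresponding sides and the included angle are equal (Side-Angle-Side).

SAS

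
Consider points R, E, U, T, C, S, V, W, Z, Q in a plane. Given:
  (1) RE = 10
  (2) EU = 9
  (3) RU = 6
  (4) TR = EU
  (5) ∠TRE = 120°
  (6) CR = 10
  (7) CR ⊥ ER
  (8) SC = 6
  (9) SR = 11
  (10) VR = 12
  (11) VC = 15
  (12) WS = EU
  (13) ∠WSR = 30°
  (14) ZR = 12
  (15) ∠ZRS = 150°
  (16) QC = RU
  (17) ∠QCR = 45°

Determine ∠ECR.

Step 1: By the law of cosines on triangle CRE: CE² = 10² + 10² − 2·10·10·cos(90°) = 200, so CE = 10·√2.
Step 2: By the inverse law of cosines on triangle ECR: cos(∠ECR) = ((10·√2)² + 10² − 10²) / (2·10·√2·10) = 200/282.84 = 0.7071, so ∠ECR = 45°.

Therefore, the measure of angle ∠ECR = 45°.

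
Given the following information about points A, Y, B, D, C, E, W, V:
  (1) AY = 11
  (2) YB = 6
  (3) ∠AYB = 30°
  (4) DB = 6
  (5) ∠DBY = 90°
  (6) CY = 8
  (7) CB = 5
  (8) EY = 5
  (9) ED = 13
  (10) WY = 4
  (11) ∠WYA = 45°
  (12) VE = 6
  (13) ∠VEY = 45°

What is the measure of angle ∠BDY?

Step 1: By the law of cosines on triangle DBY: DY² = 6² + 6² − 2·6·6·cos(90°) = 72, so DY = 6·√2.
Step 2: By the inverse law of cosines on triangle BDY: cos(∠BDY) = (6² + (6·√2)² − 6²) / (2·6·6·√2) = 72/101.82 = 0.7071, so ∠BDY = 45°.

Therefore, the measure of angle ∠BDY = 45°.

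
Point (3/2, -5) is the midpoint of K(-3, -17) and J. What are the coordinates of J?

Using the midpoint formula: M = ((x1 + x2)/2, (y1 + y2)/2)
We know M = (3/2, -5) and K = (-3, -17)
For x: 3/2 = (-3 + x2)/2, so x2 = 2*3/2 - -3 = 6
For y: -5 = (-17 + y2)/2, so y2 = 2*-5 - -17 = 7
J = (6, 7)

(6, 7)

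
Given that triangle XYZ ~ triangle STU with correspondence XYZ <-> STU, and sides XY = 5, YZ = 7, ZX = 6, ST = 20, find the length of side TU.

k = 20/5 = 4. TU = 4 * 7 = 28.

28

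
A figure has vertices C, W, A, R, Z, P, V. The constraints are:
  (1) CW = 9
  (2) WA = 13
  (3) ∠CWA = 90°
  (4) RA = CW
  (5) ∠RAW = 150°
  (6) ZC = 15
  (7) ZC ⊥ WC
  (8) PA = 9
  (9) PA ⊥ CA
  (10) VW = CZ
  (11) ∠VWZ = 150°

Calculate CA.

Step 1: By the law of cosines on triangle CWA: CA² = 9² + 13² − 2·9·13·cos(90°) = 250, so CA = 5·√10.

Therefore, the length of CA = 5·√10.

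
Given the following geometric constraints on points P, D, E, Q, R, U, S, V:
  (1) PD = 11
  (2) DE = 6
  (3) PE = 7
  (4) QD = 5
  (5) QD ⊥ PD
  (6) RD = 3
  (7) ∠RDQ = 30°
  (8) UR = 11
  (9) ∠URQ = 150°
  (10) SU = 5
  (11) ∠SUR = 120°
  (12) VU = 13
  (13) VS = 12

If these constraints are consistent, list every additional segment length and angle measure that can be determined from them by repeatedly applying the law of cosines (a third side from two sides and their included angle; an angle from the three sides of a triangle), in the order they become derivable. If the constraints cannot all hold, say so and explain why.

The constraints are consistent. Derivable facts, in order:
After 1 step:
- PQ = √146
- QR ≈ 2.83
- RS ≈ 14.18
- ∠DEP = 115.38°
- ∠DPE = 29.53°
- ∠EDP = 35.1°
- ∠SUV = 67.38°
- ∠SVU = 22.62°
- ∠USV = 90°
After 2 steps:
- QU ≈ 13.53
- ∠DPQ = 24.44°
- ∠DQP = 65.56°
- ∠DQR = 31.98°
- ∠DRQ = 118.02°
- ∠RSU = 42.22°
- ∠SRU = 17.78°
After 3 steps:
- ∠QUR = 6.01°
- ∠RQU = 23.99°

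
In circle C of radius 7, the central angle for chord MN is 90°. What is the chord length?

Chord = 2(7) sin(45°) = 7*sqrt(2)

7*sqrt(2)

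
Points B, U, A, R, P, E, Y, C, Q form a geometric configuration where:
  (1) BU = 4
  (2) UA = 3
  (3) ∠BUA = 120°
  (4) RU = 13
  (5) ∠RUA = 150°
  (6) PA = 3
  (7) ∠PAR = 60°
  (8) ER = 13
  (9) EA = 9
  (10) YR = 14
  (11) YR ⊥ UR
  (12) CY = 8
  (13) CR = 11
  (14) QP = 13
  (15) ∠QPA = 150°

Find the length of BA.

Step 1: By the law of cosines on triangle BUA: BA² = 4² + 3² − 2·4·3·cos(120°) = 37, so BA = √37.

Therefore, the length of BA = √37.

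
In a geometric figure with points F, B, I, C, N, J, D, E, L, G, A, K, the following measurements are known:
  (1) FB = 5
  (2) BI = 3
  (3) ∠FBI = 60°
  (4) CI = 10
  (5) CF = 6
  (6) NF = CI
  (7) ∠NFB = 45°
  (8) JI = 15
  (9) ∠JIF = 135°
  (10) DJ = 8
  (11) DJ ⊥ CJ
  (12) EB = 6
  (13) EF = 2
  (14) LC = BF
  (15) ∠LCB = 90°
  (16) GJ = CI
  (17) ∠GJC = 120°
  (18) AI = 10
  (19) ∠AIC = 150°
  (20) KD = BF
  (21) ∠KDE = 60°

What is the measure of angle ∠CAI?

Step 1: By the law of cosines on triangle AIC: AC² = 10² + 10² − 2·10·10·cos(150°) = 373.21, so AC ≈ 19.32.
Step 2: By the inverse law of cosines on triangle CAI: cos(∠CAI) = (19.32² + 10² − 10²) / (2·19.32·10) = 373.21/386.37 = 0.9659, so ∠CAI = 15°.

Therefore, the measure of angle ∠CAI = 15°.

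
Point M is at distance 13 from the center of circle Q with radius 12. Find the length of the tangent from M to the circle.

Let T be the point of tangency. Then QT ⊥ MT (radius ⊥ tangent).
In right triangle QTM: QM² = QT² + MT²
13² = 12² + MT²
MT² = 25, MT = 5

5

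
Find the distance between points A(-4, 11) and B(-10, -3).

The horizontal distance is |-10 - -4| = 6 and the vertical distance is |-3 - 11| = 14.
By the Pythagorean theorem, d = sqrt(6^2 + 14^2) = sqrt(232) = 2*sqrt(58).

2*sqrt(58)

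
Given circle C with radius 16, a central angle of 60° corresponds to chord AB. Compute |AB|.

Chord length = 2r sin(θ/2)
= 2 × 16 × sin(60°/2)
= 2 × 16 × sin(30°)
= 16

16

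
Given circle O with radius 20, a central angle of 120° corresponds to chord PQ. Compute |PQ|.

Chord = 2(20) sin(60°) = 20*sqrt(3)

20*sqrt(3)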